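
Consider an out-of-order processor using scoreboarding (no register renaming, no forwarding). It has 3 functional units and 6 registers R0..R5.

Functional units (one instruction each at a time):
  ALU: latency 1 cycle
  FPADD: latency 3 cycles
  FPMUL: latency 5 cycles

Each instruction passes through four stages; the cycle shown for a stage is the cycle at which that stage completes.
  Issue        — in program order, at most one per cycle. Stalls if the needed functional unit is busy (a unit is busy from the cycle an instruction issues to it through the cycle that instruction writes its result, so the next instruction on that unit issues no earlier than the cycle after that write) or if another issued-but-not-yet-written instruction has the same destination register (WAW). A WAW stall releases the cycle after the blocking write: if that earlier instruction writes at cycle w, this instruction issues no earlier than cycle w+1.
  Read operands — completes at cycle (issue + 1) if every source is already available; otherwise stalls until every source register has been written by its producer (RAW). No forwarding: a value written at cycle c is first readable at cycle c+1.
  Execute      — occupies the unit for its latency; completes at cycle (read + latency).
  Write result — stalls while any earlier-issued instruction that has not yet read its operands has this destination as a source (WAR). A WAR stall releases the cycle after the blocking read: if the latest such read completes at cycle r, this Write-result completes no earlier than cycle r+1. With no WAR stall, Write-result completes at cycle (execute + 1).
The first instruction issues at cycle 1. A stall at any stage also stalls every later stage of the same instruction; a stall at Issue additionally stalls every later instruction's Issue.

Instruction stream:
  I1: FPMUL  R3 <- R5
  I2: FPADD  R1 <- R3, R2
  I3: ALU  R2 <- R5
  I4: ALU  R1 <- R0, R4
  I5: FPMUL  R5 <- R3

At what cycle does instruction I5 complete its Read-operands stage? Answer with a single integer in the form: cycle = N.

cycle = 16

  I1 | 1 | 2 | 7 | 8
  I2 | 2 | 9 | 12 | 13   RAW R3: wait I1 write@8
  I3 | 3 | 4 | 5 | 10   WAR R2: wait I2 read@9
  I4 | 14 | 15 | 16 | 17   WAW R1: wait I2 write@13
  I5 | 15 | 16 | 21 | 22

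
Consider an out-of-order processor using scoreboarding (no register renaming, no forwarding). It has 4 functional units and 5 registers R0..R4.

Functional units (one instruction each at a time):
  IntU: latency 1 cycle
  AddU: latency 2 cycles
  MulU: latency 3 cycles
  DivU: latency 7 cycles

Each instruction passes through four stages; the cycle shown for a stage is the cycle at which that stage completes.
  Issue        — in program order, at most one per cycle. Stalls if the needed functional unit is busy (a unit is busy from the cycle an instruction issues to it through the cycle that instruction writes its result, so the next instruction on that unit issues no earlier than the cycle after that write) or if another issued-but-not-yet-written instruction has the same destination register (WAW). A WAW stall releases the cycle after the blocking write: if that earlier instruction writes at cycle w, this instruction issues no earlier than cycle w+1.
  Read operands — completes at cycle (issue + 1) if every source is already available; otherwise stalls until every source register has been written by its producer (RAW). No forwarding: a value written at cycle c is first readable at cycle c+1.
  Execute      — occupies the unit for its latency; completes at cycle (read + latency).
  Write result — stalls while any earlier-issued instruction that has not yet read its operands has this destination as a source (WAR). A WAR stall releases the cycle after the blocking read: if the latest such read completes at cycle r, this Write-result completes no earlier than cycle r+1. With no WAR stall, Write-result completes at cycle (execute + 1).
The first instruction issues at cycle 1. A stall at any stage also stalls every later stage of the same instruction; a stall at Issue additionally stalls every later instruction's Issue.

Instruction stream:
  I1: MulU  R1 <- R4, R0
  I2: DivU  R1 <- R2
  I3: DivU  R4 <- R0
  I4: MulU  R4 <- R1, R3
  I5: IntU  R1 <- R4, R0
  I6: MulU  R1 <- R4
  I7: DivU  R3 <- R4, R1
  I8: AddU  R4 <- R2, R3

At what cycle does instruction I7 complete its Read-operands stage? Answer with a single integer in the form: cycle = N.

I1: IS=1 RO=2 EX=5 WR=6
I2: IS=7 RO=8 EX=15 WR=16  [WAW R1: wait I1 write@6]
I3: IS=17 RO=18 EX=25 WR=26  [struct: DivU busy until I2 writes@16]
I4: IS=27 RO=28 EX=31 WR=32  [WAW R4: wait I3 write@26]
I5: IS=28 RO=33 EX=34 WR=35  [RAW R4: wait I4 write@32]
I6: IS=36 RO=37 EX=40 WR=41  [WAW R1: wait I5 write@35]
I7: IS=37 RO=42 EX=49 WR=50  [RAW R1: wait I6 write@41]
I8: IS=38 RO=51 EX=53 WR=54  [RAW R3: wait I7 write@50]

cycle = 42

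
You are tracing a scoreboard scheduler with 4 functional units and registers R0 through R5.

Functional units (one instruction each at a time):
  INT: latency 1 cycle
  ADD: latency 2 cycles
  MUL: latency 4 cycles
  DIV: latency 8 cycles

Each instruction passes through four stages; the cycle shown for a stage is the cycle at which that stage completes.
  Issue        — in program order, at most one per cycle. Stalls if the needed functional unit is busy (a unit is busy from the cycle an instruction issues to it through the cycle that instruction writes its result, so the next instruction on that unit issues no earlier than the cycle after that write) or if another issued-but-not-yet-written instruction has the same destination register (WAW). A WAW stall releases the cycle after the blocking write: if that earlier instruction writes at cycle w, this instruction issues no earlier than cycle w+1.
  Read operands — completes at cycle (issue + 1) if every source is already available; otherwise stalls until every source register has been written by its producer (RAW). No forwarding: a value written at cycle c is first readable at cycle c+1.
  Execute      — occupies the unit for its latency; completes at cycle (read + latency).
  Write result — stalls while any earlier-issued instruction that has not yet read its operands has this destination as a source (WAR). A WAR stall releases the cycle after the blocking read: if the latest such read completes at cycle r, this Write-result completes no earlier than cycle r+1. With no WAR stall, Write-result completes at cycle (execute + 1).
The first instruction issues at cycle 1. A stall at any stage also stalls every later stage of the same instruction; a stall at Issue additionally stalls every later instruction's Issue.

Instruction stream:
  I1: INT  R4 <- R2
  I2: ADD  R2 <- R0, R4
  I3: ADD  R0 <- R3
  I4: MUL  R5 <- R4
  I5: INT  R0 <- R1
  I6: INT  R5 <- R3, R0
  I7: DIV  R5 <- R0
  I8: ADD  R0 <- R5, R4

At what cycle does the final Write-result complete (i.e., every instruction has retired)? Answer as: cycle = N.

cycle 1: I1→INT
cycle 2: I1 RO | I2→ADD
cycle 3: I1 EX
cycle 4: I1 WR R4
cycle 5: I2 RO
cycle 7: I2 EX
cycle 8: I2 WR R2
cycle 9: I3→ADD
cycle 10: I3 RO | I4→MUL
cycle 11: I4 RO
cycle 12: I3 EX
cycle 13: I3 WR R0
cycle 14: I5→INT
cycle 15: I4 EX | I5 RO
cycle 16: I4 WR R5 | I5 EX
cycle 17: I5 WR R0
cycle 18: I6→INT
cycle 19: I6 RO
cycle 20: I6 EX
cycle 21: I6 WR R5
cycle 22: I7→DIV
cycle 23: I7 RO | I8→ADD
cycle 31: I7 EX
cycle 32: I7 WR R5
cycle 33: I8 RO
cycle 35: I8 EX
cycle 36: I8 WR R0

cycle = 36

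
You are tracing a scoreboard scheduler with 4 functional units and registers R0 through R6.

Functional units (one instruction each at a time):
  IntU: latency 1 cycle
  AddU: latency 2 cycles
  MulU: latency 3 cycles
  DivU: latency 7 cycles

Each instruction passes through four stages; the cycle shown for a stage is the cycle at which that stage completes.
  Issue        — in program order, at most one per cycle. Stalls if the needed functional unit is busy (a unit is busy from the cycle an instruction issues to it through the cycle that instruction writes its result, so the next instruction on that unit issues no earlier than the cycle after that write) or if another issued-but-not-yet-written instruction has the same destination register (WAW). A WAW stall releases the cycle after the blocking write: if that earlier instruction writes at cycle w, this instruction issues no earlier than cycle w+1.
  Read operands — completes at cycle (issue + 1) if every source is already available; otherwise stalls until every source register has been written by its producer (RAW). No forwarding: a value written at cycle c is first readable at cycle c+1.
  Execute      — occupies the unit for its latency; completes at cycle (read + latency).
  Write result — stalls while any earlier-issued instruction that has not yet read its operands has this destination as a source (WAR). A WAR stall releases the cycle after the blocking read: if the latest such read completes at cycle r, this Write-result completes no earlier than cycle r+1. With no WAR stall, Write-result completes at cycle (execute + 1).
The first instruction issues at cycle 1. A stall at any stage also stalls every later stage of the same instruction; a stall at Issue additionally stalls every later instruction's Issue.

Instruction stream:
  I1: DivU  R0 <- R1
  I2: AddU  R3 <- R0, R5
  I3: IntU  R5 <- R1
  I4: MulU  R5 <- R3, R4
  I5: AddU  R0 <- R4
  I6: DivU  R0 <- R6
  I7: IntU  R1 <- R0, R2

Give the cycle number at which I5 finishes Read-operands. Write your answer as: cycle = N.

1) issue 1, read 2, done 9, write 10
2) issue 2, read 11, done 13, write 14  <RAW R0: wait I1 write@10>
3) issue 3, read 4, done 5, write 12  <WAR R5: wait I2 read@11>
4) issue 13, read 15, done 18, write 19  <WAW R5: wait I3 write@12 / RAW R3: wait I2 write@14>
5) issue 15, read 16, done 18, write 19  <struct: AddU busy until I2 writes@14>
6) issue 20, read 21, done 28, write 29  <WAW R0: wait I5 write@19>
7) issue 21, read 30, done 31, write 32  <RAW R0: wait I6 write@29>

cycle = 16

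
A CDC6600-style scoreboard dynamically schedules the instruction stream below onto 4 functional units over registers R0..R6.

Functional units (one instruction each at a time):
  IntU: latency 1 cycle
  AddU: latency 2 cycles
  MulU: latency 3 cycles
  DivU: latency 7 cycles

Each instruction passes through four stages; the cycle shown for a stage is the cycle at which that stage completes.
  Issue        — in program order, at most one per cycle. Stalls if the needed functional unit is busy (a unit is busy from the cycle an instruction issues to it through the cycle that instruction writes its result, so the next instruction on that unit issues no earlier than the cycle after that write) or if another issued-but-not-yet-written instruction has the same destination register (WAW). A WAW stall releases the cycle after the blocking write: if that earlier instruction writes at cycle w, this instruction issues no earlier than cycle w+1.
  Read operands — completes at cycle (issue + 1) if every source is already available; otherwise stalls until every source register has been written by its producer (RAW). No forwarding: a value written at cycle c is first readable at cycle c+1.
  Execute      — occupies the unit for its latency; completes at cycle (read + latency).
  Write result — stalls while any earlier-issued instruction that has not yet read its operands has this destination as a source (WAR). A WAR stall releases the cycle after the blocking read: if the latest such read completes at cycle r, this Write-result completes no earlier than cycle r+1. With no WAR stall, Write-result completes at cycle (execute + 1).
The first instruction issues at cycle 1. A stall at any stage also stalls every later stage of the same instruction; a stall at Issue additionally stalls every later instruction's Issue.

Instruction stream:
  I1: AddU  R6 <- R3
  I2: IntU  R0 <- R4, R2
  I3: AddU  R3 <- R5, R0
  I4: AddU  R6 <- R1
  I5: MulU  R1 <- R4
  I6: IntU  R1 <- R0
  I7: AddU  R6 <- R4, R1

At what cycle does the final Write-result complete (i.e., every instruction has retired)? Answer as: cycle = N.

c1: I1 dispatched to AddU
c2: I1 operands ready, I2 dispatched to IntU
c3: I2 operands ready
c4: I1 complete, I2 complete
c5: R6←I1, R0←I2
c6: I3 dispatched to AddU
c7: I3 operands ready
c9: I3 complete
c10: R3←I3
c11: I4 dispatched to AddU
c12: I4 operands ready, I5 dispatched to MulU
c13: I5 operands ready
c14: I4 complete
c15: R6←I4
c16: I5 complete
c17: R1←I5
c18: I6 dispatched to IntU
c19: I6 operands ready, I7 dispatched to AddU
c20: I6 complete
c21: R1←I6
c22: I7 operands ready
c24: I7 complete
c25: R6←I7

cycle = 25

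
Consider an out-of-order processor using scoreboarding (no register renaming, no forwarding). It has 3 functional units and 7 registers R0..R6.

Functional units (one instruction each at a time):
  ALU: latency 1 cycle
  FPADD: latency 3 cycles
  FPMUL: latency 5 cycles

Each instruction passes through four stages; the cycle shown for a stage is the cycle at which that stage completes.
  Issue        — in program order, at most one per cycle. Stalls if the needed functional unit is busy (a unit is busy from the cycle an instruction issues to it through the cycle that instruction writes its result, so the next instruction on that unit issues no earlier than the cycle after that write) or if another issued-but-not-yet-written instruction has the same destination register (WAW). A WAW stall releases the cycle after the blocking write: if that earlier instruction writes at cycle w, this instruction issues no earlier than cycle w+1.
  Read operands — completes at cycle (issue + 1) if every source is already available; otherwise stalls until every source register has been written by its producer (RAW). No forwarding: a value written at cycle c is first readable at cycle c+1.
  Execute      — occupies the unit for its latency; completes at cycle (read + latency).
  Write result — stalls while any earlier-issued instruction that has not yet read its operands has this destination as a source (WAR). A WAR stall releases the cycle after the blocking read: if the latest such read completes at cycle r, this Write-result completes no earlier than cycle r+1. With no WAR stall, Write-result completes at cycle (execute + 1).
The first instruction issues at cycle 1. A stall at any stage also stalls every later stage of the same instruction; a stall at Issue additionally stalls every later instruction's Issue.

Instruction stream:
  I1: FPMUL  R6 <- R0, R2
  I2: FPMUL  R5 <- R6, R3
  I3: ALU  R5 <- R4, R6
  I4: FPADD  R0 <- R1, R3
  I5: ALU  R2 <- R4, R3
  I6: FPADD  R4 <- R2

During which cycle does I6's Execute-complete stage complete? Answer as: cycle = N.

cycle = 28

[I1] 1/2/7/8
[I2] 9/10/15/16  (struct: FPMUL busy until I1 writes@8)
[I3] 17/18/19/20  (WAW R5: wait I2 write@16)
[I4] 18/19/22/23
[I5] 21/22/23/24  (struct: ALU busy until I3 writes@20)
[I6] 24/25/28/29  (struct: FPADD busy until I4 writes@23)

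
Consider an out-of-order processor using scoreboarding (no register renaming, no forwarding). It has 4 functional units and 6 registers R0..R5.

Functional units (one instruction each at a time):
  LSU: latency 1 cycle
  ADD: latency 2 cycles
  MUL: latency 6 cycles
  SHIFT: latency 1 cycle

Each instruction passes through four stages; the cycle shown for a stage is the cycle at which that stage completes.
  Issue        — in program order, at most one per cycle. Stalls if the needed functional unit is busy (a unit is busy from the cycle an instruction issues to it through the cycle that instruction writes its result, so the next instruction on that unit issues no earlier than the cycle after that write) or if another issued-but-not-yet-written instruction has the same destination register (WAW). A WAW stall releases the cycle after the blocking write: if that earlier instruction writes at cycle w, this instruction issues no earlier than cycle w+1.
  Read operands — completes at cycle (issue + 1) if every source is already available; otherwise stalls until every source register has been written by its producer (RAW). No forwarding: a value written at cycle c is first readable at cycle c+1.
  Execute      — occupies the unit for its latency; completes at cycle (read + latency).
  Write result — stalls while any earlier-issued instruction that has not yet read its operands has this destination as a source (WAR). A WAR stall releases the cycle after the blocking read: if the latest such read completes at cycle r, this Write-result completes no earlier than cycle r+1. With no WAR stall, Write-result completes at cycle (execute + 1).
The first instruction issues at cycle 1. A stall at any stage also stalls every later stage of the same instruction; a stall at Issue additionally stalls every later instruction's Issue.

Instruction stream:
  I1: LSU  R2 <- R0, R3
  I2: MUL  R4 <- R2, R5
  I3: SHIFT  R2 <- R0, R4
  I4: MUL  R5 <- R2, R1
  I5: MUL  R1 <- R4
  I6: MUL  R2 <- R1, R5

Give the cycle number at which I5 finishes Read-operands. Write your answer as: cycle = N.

cycle = 25

  I1 | 1 | 2 | 3 | 4
  I2 | 2 | 5 | 11 | 12   RAW R2: wait I1 write@4
  I3 | 5 | 13 | 14 | 15   WAW R2: wait I1 write@4 · RAW R4: wait I2 write@12
  I4 | 13 | 16 | 22 | 23   struct: MUL busy until I2 writes@12 · RAW R2: wait I3 write@15
  I5 | 24 | 25 | 31 | 32   struct: MUL busy until I4 writes@23
  I6 | 33 | 34 | 40 | 41   struct: MUL busy until I5 writes@32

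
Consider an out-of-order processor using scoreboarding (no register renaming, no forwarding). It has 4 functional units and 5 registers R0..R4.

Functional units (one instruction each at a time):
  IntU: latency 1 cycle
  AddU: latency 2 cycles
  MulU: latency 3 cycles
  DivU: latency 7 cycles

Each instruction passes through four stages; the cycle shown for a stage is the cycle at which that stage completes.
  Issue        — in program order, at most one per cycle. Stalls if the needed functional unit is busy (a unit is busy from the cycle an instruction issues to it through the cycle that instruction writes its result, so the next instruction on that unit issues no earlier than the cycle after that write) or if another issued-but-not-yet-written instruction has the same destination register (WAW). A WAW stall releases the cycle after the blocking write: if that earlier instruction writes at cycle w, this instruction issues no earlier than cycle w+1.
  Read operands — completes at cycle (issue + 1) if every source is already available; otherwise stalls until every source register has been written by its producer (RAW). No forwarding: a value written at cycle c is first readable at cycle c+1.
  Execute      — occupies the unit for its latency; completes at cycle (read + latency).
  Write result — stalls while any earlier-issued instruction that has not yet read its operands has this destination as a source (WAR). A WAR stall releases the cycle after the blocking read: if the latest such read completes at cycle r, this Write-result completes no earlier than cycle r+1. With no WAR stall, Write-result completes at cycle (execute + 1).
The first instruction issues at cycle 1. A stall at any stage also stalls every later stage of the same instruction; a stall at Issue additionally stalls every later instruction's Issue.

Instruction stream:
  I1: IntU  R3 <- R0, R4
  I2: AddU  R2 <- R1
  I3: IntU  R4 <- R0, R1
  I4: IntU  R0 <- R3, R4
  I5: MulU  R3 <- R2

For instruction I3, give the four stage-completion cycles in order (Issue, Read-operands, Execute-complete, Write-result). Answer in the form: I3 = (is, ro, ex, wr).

I3 = (5, 6, 7, 8)

t=1  issue I1 (IntU)
t=2  I1 read-ops, issue I2 (AddU)
t=3  I1 finished on IntU, I2 read-ops
t=4  I1→R3
t=5  I2 finished on AddU, issue I3 (IntU)
t=6  I2→R2, I3 read-ops
t=7  I3 finished on IntU
t=8  I3→R4
t=9  issue I4 (IntU)
t=10  I4 read-ops, issue I5 (MulU)
t=11  I4 finished on IntU, I5 read-ops
t=12  I4→R0
t=14  I5 finished on MulU
t=15  I5→R3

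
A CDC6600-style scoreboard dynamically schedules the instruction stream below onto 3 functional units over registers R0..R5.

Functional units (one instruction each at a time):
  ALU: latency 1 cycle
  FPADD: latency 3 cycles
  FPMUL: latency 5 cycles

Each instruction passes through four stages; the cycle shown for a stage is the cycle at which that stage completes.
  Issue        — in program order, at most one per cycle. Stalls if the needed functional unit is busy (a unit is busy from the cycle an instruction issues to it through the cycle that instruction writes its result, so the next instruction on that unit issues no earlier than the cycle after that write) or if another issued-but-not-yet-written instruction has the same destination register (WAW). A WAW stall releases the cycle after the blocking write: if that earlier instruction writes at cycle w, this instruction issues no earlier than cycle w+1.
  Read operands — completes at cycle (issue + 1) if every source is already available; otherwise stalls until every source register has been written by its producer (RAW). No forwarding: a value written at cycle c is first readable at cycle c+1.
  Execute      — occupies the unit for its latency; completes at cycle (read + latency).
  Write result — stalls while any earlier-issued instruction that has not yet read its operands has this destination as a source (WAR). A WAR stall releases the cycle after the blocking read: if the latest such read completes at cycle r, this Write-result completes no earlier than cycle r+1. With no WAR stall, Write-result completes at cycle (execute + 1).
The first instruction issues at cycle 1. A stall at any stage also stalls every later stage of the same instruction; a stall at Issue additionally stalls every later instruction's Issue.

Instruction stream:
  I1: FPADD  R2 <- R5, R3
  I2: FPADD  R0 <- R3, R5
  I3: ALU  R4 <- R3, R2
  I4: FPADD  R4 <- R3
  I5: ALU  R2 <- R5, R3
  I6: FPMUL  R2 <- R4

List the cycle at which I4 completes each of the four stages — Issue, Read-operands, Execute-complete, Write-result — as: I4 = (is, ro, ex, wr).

c1: issue I1 (FPADD)
c2: I1 read-ops
c5: I1 finished on FPADD
c6: I1→R2
c7: issue I2 (FPADD)
c8: I2 read-ops · issue I3 (ALU)
c9: I3 read-ops
c10: I3 finished on ALU
c11: I2 finished on FPADD · I3→R4
c12: I2→R0
c13: issue I4 (FPADD)
c14: I4 read-ops · issue I5 (ALU)
c15: I5 read-ops
c16: I5 finished on ALU
c17: I4 finished on FPADD · I5→R2
c18: I4→R4 · issue I6 (FPMUL)
c19: I6 read-ops
c24: I6 finished on FPMUL
c25: I6→R2

I4 = (13, 14, 17, 18)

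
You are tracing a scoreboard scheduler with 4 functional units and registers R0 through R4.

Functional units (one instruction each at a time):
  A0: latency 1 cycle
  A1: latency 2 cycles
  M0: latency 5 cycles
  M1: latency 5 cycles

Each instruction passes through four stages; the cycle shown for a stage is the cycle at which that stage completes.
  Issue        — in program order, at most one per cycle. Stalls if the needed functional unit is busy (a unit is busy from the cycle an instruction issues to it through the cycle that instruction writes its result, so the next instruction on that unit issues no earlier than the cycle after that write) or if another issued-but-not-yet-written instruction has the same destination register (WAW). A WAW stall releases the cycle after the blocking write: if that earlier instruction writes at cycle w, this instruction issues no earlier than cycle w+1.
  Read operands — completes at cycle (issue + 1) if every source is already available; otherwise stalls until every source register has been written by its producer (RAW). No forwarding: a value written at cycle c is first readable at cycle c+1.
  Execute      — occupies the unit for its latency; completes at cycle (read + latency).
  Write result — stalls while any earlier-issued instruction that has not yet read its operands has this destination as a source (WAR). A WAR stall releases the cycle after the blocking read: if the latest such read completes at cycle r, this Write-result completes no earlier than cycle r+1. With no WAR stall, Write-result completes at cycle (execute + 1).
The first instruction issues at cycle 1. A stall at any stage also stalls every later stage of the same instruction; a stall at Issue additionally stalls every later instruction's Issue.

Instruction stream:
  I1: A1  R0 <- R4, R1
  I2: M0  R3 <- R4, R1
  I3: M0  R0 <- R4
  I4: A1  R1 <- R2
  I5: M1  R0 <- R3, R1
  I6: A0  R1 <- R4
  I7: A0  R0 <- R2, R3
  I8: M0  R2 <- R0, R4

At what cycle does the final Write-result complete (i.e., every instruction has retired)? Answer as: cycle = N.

cycle = 36

  I1 | 1 | 2 | 4 | 5
  I2 | 2 | 3 | 8 | 9
  I3 | 10 | 11 | 16 | 17   struct: M0 busy until I2 writes@9
  I4 | 11 | 12 | 14 | 15
  I5 | 18 | 19 | 24 | 25   WAW R0: wait I3 write@17
  I6 | 19 | 20 | 21 | 22
  I7 | 26 | 27 | 28 | 29   WAW R0: wait I5 write@25
  I8 | 27 | 30 | 35 | 36   RAW R0: wait I7 write@29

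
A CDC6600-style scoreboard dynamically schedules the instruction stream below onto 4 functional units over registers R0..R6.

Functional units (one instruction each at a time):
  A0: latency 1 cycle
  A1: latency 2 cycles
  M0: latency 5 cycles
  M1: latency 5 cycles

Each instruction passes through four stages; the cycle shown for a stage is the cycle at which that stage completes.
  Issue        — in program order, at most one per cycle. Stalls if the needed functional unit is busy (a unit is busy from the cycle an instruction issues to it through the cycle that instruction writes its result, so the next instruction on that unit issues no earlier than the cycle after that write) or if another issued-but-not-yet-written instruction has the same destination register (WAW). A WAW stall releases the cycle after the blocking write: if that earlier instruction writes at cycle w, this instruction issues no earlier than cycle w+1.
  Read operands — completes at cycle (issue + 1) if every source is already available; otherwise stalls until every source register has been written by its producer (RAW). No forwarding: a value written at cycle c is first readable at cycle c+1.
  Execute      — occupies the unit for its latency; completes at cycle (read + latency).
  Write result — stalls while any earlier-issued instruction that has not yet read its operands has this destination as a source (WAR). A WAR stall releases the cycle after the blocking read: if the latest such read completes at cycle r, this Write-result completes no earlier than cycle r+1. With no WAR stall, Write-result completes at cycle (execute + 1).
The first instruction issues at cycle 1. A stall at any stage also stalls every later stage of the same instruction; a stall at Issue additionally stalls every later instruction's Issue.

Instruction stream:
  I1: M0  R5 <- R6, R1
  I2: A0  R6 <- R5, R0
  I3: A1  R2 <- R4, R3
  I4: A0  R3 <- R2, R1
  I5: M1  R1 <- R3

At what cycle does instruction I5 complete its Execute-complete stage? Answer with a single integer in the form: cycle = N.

cycle = 21

cycle 1: issue I1 (M0)
cycle 2: I1 read-ops · issue I2 (A0)
cycle 3: issue I3 (A1)
cycle 4: I3 read-ops
cycle 6: I3 finished on A1
cycle 7: I1 finished on M0 · I3→R2
cycle 8: I1→R5
cycle 9: I2 read-ops
cycle 10: I2 finished on A0
cycle 11: I2→R6
cycle 12: issue I4 (A0)
cycle 13: I4 read-ops · issue I5 (M1)
cycle 14: I4 finished on A0
cycle 15: I4→R3
cycle 16: I5 read-ops
cycle 21: I5 finished on M1
cycle 22: I5→R1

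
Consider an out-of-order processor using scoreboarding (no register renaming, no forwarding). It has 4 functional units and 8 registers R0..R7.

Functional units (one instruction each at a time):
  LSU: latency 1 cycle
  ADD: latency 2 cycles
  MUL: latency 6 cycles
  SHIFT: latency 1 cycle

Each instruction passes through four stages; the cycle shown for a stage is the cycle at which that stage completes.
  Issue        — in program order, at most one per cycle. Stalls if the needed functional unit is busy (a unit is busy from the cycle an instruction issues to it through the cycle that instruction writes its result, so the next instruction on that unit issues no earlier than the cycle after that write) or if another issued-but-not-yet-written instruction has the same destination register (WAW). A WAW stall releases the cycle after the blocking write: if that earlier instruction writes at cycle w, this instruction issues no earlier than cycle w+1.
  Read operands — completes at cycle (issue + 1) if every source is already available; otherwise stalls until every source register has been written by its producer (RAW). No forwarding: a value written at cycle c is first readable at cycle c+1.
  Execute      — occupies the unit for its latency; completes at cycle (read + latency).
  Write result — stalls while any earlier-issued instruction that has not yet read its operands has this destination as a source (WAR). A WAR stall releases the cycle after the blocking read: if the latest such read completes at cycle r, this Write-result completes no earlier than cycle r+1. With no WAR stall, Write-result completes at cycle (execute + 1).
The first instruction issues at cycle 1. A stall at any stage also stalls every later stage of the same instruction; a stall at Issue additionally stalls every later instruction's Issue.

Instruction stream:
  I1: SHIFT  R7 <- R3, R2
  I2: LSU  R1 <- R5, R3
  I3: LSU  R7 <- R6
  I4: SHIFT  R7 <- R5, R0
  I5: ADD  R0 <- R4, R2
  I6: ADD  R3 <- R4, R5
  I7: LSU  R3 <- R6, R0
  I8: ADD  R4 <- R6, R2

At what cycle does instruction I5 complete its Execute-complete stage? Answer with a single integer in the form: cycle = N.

[1] I1 issues→SHIFT
[2] I1 reads · I2 issues→LSU
[3] I1 exec-done · I2 reads
[4] I1 writes R7 · I2 exec-done
[5] I2 writes R1
[6] I3 issues→LSU
[7] I3 reads
[8] I3 exec-done
[9] I3 writes R7
[10] I4 issues→SHIFT
[11] I4 reads · I5 issues→ADD
[12] I4 exec-done · I5 reads
[13] I4 writes R7
[14] I5 exec-done
[15] I5 writes R0
[16] I6 issues→ADD
[17] I6 reads
[19] I6 exec-done
[20] I6 writes R3
[21] I7 issues→LSU
[22] I7 reads · I8 issues→ADD
[23] I7 exec-done · I8 reads
[24] I7 writes R3
[25] I8 exec-done
[26] I8 writes R4

cycle = 14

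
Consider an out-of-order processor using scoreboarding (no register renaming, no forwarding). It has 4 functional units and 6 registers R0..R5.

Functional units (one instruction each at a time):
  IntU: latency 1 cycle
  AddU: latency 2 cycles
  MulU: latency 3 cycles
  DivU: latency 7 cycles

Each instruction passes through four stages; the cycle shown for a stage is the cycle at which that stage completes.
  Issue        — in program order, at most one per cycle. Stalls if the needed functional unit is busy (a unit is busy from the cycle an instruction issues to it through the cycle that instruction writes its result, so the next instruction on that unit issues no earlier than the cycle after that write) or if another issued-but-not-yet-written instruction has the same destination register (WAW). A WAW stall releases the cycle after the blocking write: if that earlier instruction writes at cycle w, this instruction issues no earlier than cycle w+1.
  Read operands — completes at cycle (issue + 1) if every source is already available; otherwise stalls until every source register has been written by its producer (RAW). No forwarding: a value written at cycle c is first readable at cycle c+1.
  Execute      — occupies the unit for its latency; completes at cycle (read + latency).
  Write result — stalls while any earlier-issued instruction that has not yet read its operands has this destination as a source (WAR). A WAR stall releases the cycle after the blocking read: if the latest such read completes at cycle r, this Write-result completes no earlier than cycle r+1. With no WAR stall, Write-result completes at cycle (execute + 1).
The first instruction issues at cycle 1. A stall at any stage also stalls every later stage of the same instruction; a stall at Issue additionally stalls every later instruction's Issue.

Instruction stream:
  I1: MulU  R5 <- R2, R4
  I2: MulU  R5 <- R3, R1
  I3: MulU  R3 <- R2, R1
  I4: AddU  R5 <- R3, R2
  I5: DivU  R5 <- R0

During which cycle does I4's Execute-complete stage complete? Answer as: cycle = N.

cycle = 21

c1: I1 dispatched to MulU
c2: I1 operands ready
c5: I1 complete
c6: R5←I1
c7: I2 dispatched to MulU
c8: I2 operands ready
c11: I2 complete
c12: R5←I2
c13: I3 dispatched to MulU
c14: I3 operands ready | I4 dispatched to AddU
c17: I3 complete
c18: R3←I3
c19: I4 operands ready
c21: I4 complete
c22: R5←I4
c23: I5 dispatched to DivU
c24: I5 operands ready
c31: I5 complete
c32: R5←I5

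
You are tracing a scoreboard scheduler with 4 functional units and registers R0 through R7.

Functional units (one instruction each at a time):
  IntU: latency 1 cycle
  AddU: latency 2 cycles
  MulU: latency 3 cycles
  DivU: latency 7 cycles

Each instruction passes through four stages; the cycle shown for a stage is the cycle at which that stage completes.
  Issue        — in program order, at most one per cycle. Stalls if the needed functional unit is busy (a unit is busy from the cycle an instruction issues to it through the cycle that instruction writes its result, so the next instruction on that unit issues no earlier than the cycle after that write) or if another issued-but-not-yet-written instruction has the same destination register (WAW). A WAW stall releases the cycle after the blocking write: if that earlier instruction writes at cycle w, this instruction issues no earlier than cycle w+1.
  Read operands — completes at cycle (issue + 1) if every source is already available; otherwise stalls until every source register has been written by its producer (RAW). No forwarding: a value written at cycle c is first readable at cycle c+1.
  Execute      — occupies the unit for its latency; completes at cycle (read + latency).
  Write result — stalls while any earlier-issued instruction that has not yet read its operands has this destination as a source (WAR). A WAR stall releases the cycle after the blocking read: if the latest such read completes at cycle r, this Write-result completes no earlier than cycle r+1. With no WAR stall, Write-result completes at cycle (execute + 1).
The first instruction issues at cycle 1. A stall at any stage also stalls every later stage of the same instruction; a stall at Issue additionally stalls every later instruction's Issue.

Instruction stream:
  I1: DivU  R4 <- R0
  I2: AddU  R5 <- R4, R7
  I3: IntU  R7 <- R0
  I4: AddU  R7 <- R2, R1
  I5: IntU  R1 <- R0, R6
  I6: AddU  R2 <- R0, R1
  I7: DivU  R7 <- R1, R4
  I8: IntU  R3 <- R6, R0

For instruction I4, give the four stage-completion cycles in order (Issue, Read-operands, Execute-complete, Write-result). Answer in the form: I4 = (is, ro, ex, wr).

I1 -> (1, 2, 9, 10)
I2 -> (2, 11, 13, 14)  // RAW R4: wait I1 write@10
I3 -> (3, 4, 5, 12)  // WAR R7: wait I2 read@11
I4 -> (15, 16, 18, 19)  // struct: AddU busy until I2 writes@14
I5 -> (16, 17, 18, 19)
I6 -> (20, 21, 23, 24)  // struct: AddU busy until I4 writes@19
I7 -> (21, 22, 29, 30)
I8 -> (22, 23, 24, 25)

I4 = (15, 16, 18, 19)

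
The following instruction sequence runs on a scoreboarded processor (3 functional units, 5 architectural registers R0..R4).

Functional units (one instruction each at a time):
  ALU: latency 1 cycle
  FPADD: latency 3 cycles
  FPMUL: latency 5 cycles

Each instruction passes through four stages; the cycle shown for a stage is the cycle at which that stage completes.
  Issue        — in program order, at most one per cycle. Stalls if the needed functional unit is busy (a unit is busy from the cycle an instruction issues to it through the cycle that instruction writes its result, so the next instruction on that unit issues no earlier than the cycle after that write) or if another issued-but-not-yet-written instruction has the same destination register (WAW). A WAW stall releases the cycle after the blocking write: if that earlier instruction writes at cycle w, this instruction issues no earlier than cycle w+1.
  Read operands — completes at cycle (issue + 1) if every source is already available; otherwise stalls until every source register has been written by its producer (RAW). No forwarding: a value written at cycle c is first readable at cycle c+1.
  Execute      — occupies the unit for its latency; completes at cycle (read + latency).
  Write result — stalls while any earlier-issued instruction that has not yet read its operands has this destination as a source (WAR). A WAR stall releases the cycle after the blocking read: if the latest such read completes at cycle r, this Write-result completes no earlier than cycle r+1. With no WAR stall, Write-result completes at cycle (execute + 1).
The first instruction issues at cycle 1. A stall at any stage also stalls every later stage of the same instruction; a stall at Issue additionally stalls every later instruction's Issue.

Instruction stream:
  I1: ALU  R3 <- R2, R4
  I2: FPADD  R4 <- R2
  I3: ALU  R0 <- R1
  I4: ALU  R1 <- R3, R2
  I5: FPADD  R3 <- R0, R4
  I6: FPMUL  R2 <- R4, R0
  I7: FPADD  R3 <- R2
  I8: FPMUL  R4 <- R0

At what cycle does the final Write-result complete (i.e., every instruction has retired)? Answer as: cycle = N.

c1: issue I1 (ALU)
c2: I1 read-ops | issue I2 (FPADD)
c3: I1 finished on ALU | I2 read-ops
c4: I1→R3
c5: issue I3 (ALU)
c6: I2 finished on FPADD | I3 read-ops
c7: I2→R4 | I3 finished on ALU
c8: I3→R0
c9: issue I4 (ALU)
c10: I4 read-ops | issue I5 (FPADD)
c11: I4 finished on ALU | I5 read-ops | issue I6 (FPMUL)
c12: I4→R1 | I6 read-ops
c14: I5 finished on FPADD
c15: I5→R3
c16: issue I7 (FPADD)
c17: I6 finished on FPMUL
c18: I6→R2
c19: I7 read-ops | issue I8 (FPMUL)
c20: I8 read-ops
c22: I7 finished on FPADD
c23: I7→R3
c25: I8 finished on FPMUL
c26: I8→R4

cycle = 26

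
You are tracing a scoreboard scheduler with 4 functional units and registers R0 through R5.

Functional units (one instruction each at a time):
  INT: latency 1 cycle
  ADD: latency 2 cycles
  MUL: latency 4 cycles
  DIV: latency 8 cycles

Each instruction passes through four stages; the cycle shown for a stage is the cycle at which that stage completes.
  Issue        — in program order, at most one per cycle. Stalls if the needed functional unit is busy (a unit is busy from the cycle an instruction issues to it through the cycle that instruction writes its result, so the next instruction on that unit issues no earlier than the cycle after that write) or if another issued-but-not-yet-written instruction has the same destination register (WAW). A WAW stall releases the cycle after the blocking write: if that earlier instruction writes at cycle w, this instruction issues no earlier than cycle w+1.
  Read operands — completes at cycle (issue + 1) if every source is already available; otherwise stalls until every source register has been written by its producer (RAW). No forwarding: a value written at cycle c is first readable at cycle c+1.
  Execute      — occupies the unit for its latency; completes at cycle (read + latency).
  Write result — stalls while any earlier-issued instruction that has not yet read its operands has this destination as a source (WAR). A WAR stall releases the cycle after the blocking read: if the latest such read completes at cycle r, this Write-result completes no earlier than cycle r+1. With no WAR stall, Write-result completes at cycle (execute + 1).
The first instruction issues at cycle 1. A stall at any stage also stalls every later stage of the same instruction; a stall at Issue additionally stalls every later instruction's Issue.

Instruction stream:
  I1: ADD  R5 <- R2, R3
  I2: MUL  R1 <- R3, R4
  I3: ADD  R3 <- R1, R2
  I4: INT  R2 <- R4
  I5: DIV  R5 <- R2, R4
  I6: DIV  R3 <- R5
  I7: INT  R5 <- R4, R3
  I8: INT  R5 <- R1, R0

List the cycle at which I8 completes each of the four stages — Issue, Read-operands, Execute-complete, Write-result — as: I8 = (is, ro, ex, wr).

I8 = (35, 36, 37, 38)

1) issue 1, read 2, done 4, write 5
2) issue 2, read 3, done 7, write 8
3) issue 6, read 9, done 11, write 12  <struct: ADD busy until I1 writes@5 / RAW R1: wait I2 write@8>
4) issue 7, read 8, done 9, write 10
5) issue 8, read 11, done 19, write 20  <RAW R2: wait I4 write@10>
6) issue 21, read 22, done 30, write 31  <struct: DIV busy until I5 writes@20>
7) issue 22, read 32, done 33, write 34  <RAW R3: wait I6 write@31>
8) issue 35, read 36, done 37, write 38  <struct: INT busy until I7 writes@34>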